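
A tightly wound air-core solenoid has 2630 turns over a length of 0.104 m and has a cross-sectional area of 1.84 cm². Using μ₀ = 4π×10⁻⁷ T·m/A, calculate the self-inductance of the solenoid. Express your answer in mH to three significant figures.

A = 1.84 cm² = 1.840×10^-4 m².
For a long solenoid, L = μ₀N²A/ℓ.
L = (4π×10⁻⁷)(2630)²(1.840×10^-4)/(0.104 m) = 1.538×10^-2 H.

L ≈ 15.4 mH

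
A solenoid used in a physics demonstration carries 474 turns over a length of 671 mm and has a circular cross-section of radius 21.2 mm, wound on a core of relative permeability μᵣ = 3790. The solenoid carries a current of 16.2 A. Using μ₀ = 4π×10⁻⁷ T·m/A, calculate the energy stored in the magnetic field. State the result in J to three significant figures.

A = πr² = π(2.120×10^-2 m)² = 1.412×10^-3 m².
L = μ₀μᵣN²A/ℓ = (4π×10⁻⁷)(3790)(474)²(1.412×10^-3)/(0.671) = 2.252 H.
U = ½LI² = ½(2.252)(16.2)² = 295.46 J.

U ≈ 295 J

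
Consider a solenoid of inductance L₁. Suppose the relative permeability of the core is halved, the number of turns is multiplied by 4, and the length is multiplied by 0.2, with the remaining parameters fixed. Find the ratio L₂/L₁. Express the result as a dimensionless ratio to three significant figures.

L₂/L₁ = 40.0

For a solenoid, L ∝ μᵣN²A/ℓ.
L₂/L₁ = (0.5) × (4)^2 × (0.2)^-1 = 40.0.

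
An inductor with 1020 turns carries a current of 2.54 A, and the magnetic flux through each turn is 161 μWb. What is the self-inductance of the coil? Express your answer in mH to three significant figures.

L ≈ 64.7 mH

Self-inductance is defined by L = NΦ_B/I (flux linkage over current).
L = (1020)(1.610×10^-4 Wb)/(2.54 A) = 6.465×10^-2 H.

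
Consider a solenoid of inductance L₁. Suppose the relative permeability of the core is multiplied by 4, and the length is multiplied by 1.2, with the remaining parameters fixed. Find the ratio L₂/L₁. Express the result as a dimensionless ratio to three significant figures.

For a solenoid, L ∝ μᵣN²A/ℓ.
L₂/L₁ = (4) × (1.2)^-1 = 3.33.

L₂/L₁ = 3.33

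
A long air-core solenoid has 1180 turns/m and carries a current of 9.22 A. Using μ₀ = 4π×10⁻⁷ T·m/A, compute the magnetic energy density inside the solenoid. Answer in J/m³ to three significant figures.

u ≈ 74.4 J/m³

B = μ₀nI = (4π×10⁻⁷)(1.180×10^3)(9.22) = 1.367×10^-2 T.
u = B²/(2μ₀) = (1.367×10^-2)²/(2×4π×10⁻⁷) = 74.37 J/m³.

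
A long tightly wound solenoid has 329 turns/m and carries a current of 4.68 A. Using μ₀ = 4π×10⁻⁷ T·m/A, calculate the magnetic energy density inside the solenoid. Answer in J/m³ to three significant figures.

u ≈ 1.49 J/m³

B = μ₀nI = (4π×10⁻⁷)(329)(4.68) = 1.9349×10^-3 T.
u = B²/(2μ₀) = (1.9349×10^-3)²/(2×4π×10⁻⁷) = 1.49 J/m³.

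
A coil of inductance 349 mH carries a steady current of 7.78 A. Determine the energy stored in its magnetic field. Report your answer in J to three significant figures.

U ≈ 10.6 J

Stored magnetic energy: U = ½LI².
U = ½(0.349 H)(7.78 A)² = 10.56 J.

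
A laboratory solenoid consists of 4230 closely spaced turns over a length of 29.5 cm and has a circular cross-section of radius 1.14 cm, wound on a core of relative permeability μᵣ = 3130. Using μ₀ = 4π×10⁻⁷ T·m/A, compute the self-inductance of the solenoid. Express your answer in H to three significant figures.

L ≈ 97.4 H

A = πr² = π(1.140×10^-2 m)² = 4.083×10^-4 m².
For a long solenoid, L = μ₀μᵣN²A/ℓ.
L = (4π×10⁻⁷)(3130)(4230)²(4.083×10^-4)/(0.295 m) = 97.4 H.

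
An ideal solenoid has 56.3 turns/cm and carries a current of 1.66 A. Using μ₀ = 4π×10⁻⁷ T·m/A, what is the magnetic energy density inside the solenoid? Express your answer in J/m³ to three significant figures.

B = μ₀nI = (4π×10⁻⁷)(5.630×10^3)(1.66) = 1.174×10^-2 T.
u = B²/(2μ₀) = (1.174×10^-2)²/(2×4π×10⁻⁷) = 54.88 J/m³.

u ≈ 54.9 J/m³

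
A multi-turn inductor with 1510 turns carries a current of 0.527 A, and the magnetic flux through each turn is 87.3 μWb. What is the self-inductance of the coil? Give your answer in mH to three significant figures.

Self-inductance is defined by L = NΦ_B/I (flux linkage over current).
L = (1510)(8.730×10^-5 Wb)/(0.527 A) = 0.2501 H.

L ≈ 250 mH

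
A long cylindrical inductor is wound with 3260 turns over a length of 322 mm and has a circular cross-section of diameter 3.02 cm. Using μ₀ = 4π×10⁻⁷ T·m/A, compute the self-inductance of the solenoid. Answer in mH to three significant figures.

A = π(d/2)² = π(1.510×10^-2 m)² = 7.163×10^-4 m².
For a long solenoid, L = μ₀N²A/ℓ.
L = (4π×10⁻⁷)(3260)²(7.163×10^-4)/(0.322 m) = 2.971×10^-2 H.

L ≈ 29.7 mH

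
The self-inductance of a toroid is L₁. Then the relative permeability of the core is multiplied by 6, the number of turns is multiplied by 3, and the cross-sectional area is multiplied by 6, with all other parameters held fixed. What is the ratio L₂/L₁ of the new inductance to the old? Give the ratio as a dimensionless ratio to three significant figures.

For a toroid, L ∝ μᵣN²A/R.
L₂/L₁ = (6) × (3)^2 × (6) = 324.

L₂/L₁ = 324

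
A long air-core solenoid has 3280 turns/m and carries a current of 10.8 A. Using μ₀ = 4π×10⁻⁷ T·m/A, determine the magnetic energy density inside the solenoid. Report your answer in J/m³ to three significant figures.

B = μ₀nI = (4π×10⁻⁷)(3.280×10^3)(10.8) = 4.452×10^-2 T.
u = B²/(2μ₀) = (4.452×10^-2)²/(2×4π×10⁻⁷) = 788.45 J/m³.

u ≈ 788 J/m³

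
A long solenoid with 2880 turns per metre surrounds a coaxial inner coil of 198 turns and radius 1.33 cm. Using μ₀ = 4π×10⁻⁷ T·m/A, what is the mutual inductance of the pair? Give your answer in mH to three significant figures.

M ≈ 0.398 mH

The outer solenoid produces a uniform field B₁ = μ₀n₁I₁ across the inner coil,
so the flux linkage is N₂Φ = N₂B₁A₂ = μ₀n₁N₂A₂·I₁, giving M = μ₀n₁N₂A₂.
A₂ = πr² = π(1.330×10^-2 m)² = 5.557×10^-4 m².
M = (4π×10⁻⁷)(2880)(198)(5.557×10^-4) = 3.982×10^-4 H.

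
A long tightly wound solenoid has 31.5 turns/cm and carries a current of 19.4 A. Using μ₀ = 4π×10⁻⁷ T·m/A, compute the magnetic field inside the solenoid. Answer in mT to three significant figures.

B ≈ 76.8 mT

Inside a long solenoid, B = μ₀nI.
B = (4π×10⁻⁷)(3.150×10^3 m⁻¹)(19.4 A) = 7.679×10^-2 T.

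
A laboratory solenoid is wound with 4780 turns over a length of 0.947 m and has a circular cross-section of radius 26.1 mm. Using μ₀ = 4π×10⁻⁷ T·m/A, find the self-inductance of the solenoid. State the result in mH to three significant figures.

L ≈ 64.9 mH

A = πr² = π(2.610×10^-2 m)² = 2.140×10^-3 m².
For a long solenoid, L = μ₀N²A/ℓ.
L = (4π×10⁻⁷)(4780)²(2.140×10^-3)/(0.947 m) = 6.489×10^-2 H.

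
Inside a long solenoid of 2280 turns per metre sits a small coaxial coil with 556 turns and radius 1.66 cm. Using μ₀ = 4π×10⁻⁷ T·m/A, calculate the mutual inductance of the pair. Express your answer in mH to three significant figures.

The outer solenoid produces a uniform field B₁ = μ₀n₁I₁ across the inner coil,
so the flux linkage is N₂Φ = N₂B₁A₂ = μ₀n₁N₂A₂·I₁, giving M = μ₀n₁N₂A₂.
A₂ = πr² = π(1.660×10^-2 m)² = 8.657×10^-4 m².
M = (4π×10⁻⁷)(2280)(556)(8.657×10^-4) = 1.379×10^-3 H.

M ≈ 1.38 mH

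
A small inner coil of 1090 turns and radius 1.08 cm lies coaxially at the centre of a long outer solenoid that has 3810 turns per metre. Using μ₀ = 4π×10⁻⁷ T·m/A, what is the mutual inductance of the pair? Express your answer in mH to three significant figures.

M ≈ 1.91 mH

The outer solenoid produces a uniform field B₁ = μ₀n₁I₁ across the inner coil,
so the flux linkage is N₂Φ = N₂B₁A₂ = μ₀n₁N₂A₂·I₁, giving M = μ₀n₁N₂A₂.
A₂ = πr² = π(1.080×10^-2 m)² = 3.664×10^-4 m².
M = (4π×10⁻⁷)(3810)(1090)(3.664×10^-4) = 1.912×10^-3 H.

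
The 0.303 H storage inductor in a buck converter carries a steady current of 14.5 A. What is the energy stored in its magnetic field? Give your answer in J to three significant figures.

Stored magnetic energy: U = ½LI².
U = ½(0.303 H)(14.5 A)² = 31.85 J.

U ≈ 31.9 J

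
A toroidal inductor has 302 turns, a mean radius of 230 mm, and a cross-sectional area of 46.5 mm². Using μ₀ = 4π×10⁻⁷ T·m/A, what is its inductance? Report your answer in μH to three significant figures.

For a thin toroid, L = μ₀N²A/(2πR).
L = (4π×10⁻⁷)(302)²(4.650×10^-5) / (2π×0.23 m) = 3.688×10^-6 H.

L ≈ 3.69 μH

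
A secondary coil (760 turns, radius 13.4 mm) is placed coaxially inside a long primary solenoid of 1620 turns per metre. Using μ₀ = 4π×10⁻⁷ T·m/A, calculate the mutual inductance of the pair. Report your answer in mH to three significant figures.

M ≈ 0.873 mH

The outer solenoid produces a uniform field B₁ = μ₀n₁I₁ across the inner coil,
so the flux linkage is N₂Φ = N₂B₁A₂ = μ₀n₁N₂A₂·I₁, giving M = μ₀n₁N₂A₂.
A₂ = πr² = π(1.340×10^-2 m)² = 5.641×10^-4 m².
M = (4π×10⁻⁷)(1620)(760)(5.641×10^-4) = 8.728×10^-4 H.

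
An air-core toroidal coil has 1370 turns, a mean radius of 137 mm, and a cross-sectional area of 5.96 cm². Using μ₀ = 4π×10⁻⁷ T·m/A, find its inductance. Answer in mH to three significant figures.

For a thin toroid, L = μ₀N²A/(2πR).
L = (4π×10⁻⁷)(1370)²(5.960×10^-4) / (2π×0.137 m) = 1.633×10^-3 H.

L ≈ 1.63 mH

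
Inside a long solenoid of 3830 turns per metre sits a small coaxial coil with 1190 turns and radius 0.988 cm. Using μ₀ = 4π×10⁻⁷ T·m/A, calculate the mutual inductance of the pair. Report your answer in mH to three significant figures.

The outer solenoid produces a uniform field B₁ = μ₀n₁I₁ across the inner coil,
so the flux linkage is N₂Φ = N₂B₁A₂ = μ₀n₁N₂A₂·I₁, giving M = μ₀n₁N₂A₂.
A₂ = πr² = π(9.880×10^-3 m)² = 3.067×10^-4 m².
M = (4π×10⁻⁷)(3830)(1190)(3.067×10^-4) = 1.756×10^-3 H.

M ≈ 1.76 mH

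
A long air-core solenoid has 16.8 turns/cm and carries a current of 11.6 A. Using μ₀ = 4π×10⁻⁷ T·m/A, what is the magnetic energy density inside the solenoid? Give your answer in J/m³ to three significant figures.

u ≈ 239 J/m³

B = μ₀nI = (4π×10⁻⁷)(1.680×10^3)(11.6) = 2.449×10^-2 T.
u = B²/(2μ₀) = (2.449×10^-2)²/(2×4π×10⁻⁷) = 238.6 J/m³.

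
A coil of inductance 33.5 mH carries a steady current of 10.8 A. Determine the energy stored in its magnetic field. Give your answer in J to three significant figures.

U ≈ 1.95 J

Stored magnetic energy: U = ½LI².
U = ½(3.350×10^-2 H)(10.8 A)² = 1.954 J.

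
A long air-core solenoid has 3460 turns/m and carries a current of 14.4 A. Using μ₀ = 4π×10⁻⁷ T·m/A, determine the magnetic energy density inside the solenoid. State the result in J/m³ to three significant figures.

u ≈ 1560 J/m³

B = μ₀nI = (4π×10⁻⁷)(3.460×10^3)(14.4) = 6.261×10^-2 T.
u = B²/(2μ₀) = (6.261×10^-2)²/(2×4π×10⁻⁷) = 1.560×10^3 J/m³.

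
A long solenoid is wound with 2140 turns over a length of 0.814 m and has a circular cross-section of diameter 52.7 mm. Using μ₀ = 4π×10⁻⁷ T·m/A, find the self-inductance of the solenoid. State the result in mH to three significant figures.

A = π(d/2)² = π(2.635×10^-2 m)² = 2.181×10^-3 m².
For a long solenoid, L = μ₀N²A/ℓ.
L = (4π×10⁻⁷)(2140)²(2.181×10^-3)/(0.814 m) = 1.542×10^-2 H.

L ≈ 15.4 mH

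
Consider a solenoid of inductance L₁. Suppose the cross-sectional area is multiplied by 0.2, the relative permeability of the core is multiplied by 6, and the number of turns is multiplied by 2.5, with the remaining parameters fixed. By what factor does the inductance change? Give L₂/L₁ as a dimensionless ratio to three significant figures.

L₂/L₁ = 7.50

For a solenoid, L ∝ μᵣN²A/ℓ.
L₂/L₁ = (0.2) × (6) × (2.5)^2 = 7.50.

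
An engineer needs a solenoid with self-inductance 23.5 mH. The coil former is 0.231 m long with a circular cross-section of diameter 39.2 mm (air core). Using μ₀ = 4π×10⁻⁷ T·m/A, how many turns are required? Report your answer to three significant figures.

N ≈ 1890 turns

A = π(d/2)² = π(1.960×10^-2 m)² = 1.207×10^-3 m².
From L = μ₀N²A/ℓ, N = √(Lℓ / (μ₀A)).
N = √[(2.350×10^-2)(0.231) / ((4π×10⁻⁷)×1.207×10^-3)] = √(3.579×10^6) ≈ 1891.9.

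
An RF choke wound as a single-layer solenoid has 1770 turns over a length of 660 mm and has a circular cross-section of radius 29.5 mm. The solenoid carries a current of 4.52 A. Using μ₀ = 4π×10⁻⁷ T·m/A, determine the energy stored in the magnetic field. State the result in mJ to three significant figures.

U ≈ 167 mJ

A = πr² = π(2.950×10^-2 m)² = 2.734×10^-3 m².
L = μ₀N²A/ℓ = (4π×10⁻⁷)(1770)²(2.734×10^-3)/(0.66) = 1.631×10^-2 H.
U = ½LI² = ½(1.631×10^-2)(4.52)² = 0.1666 J.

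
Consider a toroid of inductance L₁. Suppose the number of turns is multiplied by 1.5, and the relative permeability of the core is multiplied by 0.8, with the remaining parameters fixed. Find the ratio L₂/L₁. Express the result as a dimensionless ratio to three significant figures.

L₂/L₁ = 1.80

For a toroid, L ∝ μᵣN²A/R.
L₂/L₁ = (1.5)^2 × (0.8) = 1.80.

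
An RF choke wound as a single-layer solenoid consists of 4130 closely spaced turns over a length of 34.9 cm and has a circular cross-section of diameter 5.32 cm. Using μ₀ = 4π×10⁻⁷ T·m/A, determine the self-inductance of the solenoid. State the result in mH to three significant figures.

L ≈ 137 mH

A = π(d/2)² = π(2.660×10^-2 m)² = 2.223×10^-3 m².
For a long solenoid, L = μ₀N²A/ℓ.
L = (4π×10⁻⁷)(4130)²(2.223×10^-3)/(0.349 m) = 0.1365 H.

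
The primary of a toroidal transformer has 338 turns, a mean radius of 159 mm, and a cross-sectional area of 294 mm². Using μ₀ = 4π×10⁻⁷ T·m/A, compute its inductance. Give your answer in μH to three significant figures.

L ≈ 42.2 μH

For a thin toroid, L = μ₀N²A/(2πR).
L = (4π×10⁻⁷)(338)²(2.940×10^-4) / (2π×0.159 m) = 4.2249×10^-5 H.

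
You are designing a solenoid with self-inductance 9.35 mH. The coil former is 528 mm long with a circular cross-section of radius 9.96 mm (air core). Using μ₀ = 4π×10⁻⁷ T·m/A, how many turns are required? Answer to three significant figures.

N ≈ 3550 turns

A = πr² = π(9.960×10^-3 m)² = 3.117×10^-4 m².
From L = μ₀N²A/ℓ, N = √(Lℓ / (μ₀A)).
N = √[(9.350×10^-3)(0.528) / ((4π×10⁻⁷)×3.117×10^-4)] = √(1.261×10^7) ≈ 3550.5.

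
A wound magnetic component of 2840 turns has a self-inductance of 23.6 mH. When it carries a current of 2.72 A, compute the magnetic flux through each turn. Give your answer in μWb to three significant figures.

From L = NΦ_B/I, the flux per turn is Φ_B = LI/N.
Φ_B = (2.360×10^-2 H)(2.72 A)/2840 = 2.260×10^-5 Wb.

Φ_B ≈ 22.6 μWb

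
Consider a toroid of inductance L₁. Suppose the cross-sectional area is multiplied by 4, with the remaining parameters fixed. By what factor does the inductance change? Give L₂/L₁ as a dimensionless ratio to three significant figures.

L₂/L₁ = 4.00

For a toroid, L ∝ μᵣN²A/R.
L₂/L₁ = (4) = 4.00.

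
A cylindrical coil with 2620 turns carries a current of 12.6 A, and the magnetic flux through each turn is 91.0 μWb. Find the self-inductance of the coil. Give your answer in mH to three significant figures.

Self-inductance is defined by L = NΦ_B/I (flux linkage over current).
L = (2620)(9.100×10^-5 Wb)/(12.6 A) = 1.892×10^-2 H.

L ≈ 18.9 mH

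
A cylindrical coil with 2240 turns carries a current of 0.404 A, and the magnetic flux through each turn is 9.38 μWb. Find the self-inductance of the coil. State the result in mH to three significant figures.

L ≈ 52.0 mH

Self-inductance is defined by L = NΦ_B/I (flux linkage over current).
L = (2240)(9.380×10^-6 Wb)/(0.404 A) = 5.201×10^-2 H.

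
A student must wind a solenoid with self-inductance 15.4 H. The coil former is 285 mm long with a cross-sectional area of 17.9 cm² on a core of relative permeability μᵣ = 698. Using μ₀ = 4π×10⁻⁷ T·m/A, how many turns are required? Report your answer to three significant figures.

N ≈ 1670 turns

A = 17.9 cm² = 1.790×10^-3 m².
From L = μ₀μᵣN²A/ℓ, N = √(Lℓ / (μ₀μᵣA)).
N = √[(15.4)(0.285) / ((4π×10⁻⁷)(698)×1.790×10^-3)] = √(2.795×10^6) ≈ 1672.0.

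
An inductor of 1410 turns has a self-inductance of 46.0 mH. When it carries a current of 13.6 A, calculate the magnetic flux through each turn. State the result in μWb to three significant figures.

Φ_B ≈ 444 μWb

From L = NΦ_B/I, the flux per turn is Φ_B = LI/N.
Φ_B = (4.600×10^-2 H)(13.6 A)/1410 = 4.437×10^-4 Wb.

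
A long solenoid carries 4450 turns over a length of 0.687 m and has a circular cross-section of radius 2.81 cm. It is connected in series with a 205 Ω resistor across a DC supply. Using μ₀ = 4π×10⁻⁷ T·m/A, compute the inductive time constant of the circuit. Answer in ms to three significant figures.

A = πr² = π(2.810×10^-2 m)² = 2.481×10^-3 m².
L = μ₀N²A/ℓ = (4π×10⁻⁷)(4450)²(2.481×10^-3)/(0.687) = 8.985×10^-2 H.
τ = L/R = (8.985×10^-2)/(205) = 4.383×10^-4 s.

τ ≈ 0.438 ms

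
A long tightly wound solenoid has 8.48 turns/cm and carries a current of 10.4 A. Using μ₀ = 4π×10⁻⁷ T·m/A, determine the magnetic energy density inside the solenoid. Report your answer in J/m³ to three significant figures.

u ≈ 48.9 J/m³

B = μ₀nI = (4π×10⁻⁷)(848)(10.4) = 1.108×10^-2 T.
u = B²/(2μ₀) = (1.108×10^-2)²/(2×4π×10⁻⁷) = 48.87 J/m³.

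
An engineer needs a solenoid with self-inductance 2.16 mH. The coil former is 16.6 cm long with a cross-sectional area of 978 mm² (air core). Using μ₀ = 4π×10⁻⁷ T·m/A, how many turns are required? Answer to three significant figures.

N ≈ 540 turns

A = 978 mm² = 9.780×10^-4 m².
From L = μ₀N²A/ℓ, N = √(Lℓ / (μ₀A)).
N = √[(2.160×10^-3)(0.166) / ((4π×10⁻⁷)×9.780×10^-4)] = √(2.918×10^5) ≈ 540.1.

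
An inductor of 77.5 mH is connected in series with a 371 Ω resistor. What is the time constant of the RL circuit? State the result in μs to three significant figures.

τ = L/R = (7.750×10^-2 H)/(371 Ω) = 2.089×10^-4 s.

τ ≈ 209 μs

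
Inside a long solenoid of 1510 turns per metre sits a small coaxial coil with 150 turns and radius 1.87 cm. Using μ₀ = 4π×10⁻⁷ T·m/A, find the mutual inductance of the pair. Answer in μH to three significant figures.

M ≈ 313 μH

The outer solenoid produces a uniform field B₁ = μ₀n₁I₁ across the inner coil,
so the flux linkage is N₂Φ = N₂B₁A₂ = μ₀n₁N₂A₂·I₁, giving M = μ₀n₁N₂A₂.
A₂ = πr² = π(1.870×10^-2 m)² = 1.099×10^-3 m².
M = (4π×10⁻⁷)(1510)(150)(1.099×10^-3) = 3.127×10^-4 H.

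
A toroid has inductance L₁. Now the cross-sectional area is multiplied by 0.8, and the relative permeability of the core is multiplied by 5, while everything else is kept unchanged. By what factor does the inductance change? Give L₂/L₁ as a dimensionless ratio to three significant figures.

L₂/L₁ = 4.00

For a toroid, L ∝ μᵣN²A/R.
L₂/L₁ = (0.8) × (5) = 4.00.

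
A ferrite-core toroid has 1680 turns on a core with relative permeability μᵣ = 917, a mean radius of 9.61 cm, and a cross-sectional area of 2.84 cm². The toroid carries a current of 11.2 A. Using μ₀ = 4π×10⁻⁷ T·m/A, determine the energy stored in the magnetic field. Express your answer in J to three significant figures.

U ≈ 95.9 J

L = μ₀μᵣN²A/(2πR) = (4π×10⁻⁷)(917)(1680)²(2.840×10^-4)/(2π×9.610×10^-2) = 1.53 H.
U = ½LI² = ½(1.53)(11.2)² = 95.94 J.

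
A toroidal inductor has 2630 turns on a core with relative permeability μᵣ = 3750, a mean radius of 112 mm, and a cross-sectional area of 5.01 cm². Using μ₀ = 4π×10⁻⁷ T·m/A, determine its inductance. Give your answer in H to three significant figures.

L ≈ 23.2 H

For a thin toroid, L = μ₀μᵣN²A/(2πR).
L = (4π×10⁻⁷)(3750)(2630)²(5.010×10^-4) / (2π×0.112 m) = 23.21 H.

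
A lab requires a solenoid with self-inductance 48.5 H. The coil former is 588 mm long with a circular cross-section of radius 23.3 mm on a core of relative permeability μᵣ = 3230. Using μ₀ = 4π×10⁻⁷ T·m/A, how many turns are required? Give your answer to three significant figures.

A = πr² = π(2.330×10^-2 m)² = 1.706×10^-3 m².
From L = μ₀μᵣN²A/ℓ, N = √(Lℓ / (μ₀μᵣA)).
N = √[(48.5)(0.588) / ((4π×10⁻⁷)(3230)×1.706×10^-3)] = √(4.120×10^6) ≈ 2029.7.

N ≈ 2030 turns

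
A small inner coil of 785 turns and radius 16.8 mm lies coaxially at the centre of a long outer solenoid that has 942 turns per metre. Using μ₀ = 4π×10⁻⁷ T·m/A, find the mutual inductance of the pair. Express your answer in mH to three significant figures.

The outer solenoid produces a uniform field B₁ = μ₀n₁I₁ across the inner coil,
so the flux linkage is N₂Φ = N₂B₁A₂ = μ₀n₁N₂A₂·I₁, giving M = μ₀n₁N₂A₂.
A₂ = πr² = π(1.680×10^-2 m)² = 8.867×10^-4 m².
M = (4π×10⁻⁷)(942)(785)(8.867×10^-4) = 8.239×10^-4 H.

M ≈ 0.824 mH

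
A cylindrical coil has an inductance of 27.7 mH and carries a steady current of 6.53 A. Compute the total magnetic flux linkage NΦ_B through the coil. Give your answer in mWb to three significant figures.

NΦ_B ≈ 181 mWb

From L = NΦ_B/I, the flux linkage is NΦ_B = LI.
NΦ_B = (2.770×10^-2 H)(6.53 A) = 0.1809 Wb.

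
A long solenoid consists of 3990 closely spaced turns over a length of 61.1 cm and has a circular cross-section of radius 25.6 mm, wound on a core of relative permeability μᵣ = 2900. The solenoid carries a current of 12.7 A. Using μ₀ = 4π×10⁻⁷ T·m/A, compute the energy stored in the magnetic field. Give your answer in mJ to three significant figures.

U ≈ 15800000 mJ

A = πr² = π(2.560×10^-2 m)² = 2.059×10^-3 m².
L = μ₀μᵣN²A/ℓ = (4π×10⁻⁷)(2900)(3990)²(2.059×10^-3)/(0.611) = 195.498 H.
U = ½LI² = ½(195.498)(12.7)² = 1.577×10^4 J.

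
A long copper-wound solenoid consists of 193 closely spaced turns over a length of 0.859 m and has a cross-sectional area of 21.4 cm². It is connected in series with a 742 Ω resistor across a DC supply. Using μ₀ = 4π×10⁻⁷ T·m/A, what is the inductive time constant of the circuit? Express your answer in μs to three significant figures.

τ ≈ 0.157 μs

A = 21.4 cm² = 2.140×10^-3 m².
L = μ₀N²A/ℓ = (4π×10⁻⁷)(193)²(2.140×10^-3)/(0.859) = 1.166×10^-4 H.
τ = L/R = (1.166×10^-4)/(742) = 1.572×10^-7 s.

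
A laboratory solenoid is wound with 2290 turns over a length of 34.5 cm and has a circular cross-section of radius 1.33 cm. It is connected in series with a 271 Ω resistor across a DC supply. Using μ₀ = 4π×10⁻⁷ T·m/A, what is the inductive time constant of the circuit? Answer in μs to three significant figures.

A = πr² = π(1.330×10^-2 m)² = 5.557×10^-4 m².
L = μ₀N²A/ℓ = (4π×10⁻⁷)(2290)²(5.557×10^-4)/(0.345) = 1.061×10^-2 H.
τ = L/R = (1.061×10^-2)/(271) = 3.917×10^-5 s.

τ ≈ 39.2 μs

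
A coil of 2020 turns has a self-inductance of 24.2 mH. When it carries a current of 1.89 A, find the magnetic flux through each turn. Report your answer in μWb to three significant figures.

Φ_B ≈ 22.6 μWb

From L = NΦ_B/I, the flux per turn is Φ_B = LI/N.
Φ_B = (2.420×10^-2 H)(1.89 A)/2020 = 2.264×10^-5 Wb.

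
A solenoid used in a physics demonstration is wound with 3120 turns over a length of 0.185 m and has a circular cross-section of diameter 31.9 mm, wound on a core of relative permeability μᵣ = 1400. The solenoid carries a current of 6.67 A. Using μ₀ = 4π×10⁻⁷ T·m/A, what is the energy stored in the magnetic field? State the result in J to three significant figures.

U ≈ 1650 J

A = π(d/2)² = π(1.595×10^-2 m)² = 7.992×10^-4 m².
L = μ₀μᵣN²A/ℓ = (4π×10⁻⁷)(1400)(3120)²(7.992×10^-4)/(0.185) = 73.99 H.
U = ½LI² = ½(73.99)(6.67)² = 1.646×10^3 J.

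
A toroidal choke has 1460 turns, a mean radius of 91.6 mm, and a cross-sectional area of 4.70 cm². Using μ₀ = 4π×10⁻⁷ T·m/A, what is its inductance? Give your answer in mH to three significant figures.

L ≈ 2.19 mH

For a thin toroid, L = μ₀N²A/(2πR).
L = (4π×10⁻⁷)(1460)²(4.700×10^-4) / (2π×9.160×10^-2 m) = 2.187×10^-3 H.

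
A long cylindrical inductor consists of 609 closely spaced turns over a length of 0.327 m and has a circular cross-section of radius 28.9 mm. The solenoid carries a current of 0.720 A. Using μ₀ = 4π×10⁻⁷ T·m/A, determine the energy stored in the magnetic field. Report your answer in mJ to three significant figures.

U ≈ 0.969 mJ

A = πr² = π(2.890×10^-2 m)² = 2.624×10^-3 m².
L = μ₀N²A/ℓ = (4π×10⁻⁷)(609)²(2.624×10^-3)/(0.327) = 3.740×10^-3 H.
U = ½LI² = ½(3.740×10^-3)(0.720)² = 9.693×10^-4 J.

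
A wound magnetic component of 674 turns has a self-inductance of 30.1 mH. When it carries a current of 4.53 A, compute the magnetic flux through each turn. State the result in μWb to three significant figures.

Φ_B ≈ 202 μWb

From L = NΦ_B/I, the flux per turn is Φ_B = LI/N.
Φ_B = (3.010×10^-2 H)(4.53 A)/674 = 2.023×10^-4 Wb.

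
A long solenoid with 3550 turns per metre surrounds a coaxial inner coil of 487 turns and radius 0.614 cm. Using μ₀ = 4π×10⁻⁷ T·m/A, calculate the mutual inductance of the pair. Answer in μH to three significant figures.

The outer solenoid produces a uniform field B₁ = μ₀n₁I₁ across the inner coil,
so the flux linkage is N₂Φ = N₂B₁A₂ = μ₀n₁N₂A₂·I₁, giving M = μ₀n₁N₂A₂.
A₂ = πr² = π(6.140×10^-3 m)² = 1.184×10^-4 m².
M = (4π×10⁻⁷)(3550)(487)(1.184×10^-4) = 2.573×10^-4 H.

M ≈ 257 μH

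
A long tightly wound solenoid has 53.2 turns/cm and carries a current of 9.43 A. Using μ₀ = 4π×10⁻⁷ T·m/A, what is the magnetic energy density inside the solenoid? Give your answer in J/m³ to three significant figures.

B = μ₀nI = (4π×10⁻⁷)(5.320×10^3)(9.43) = 6.304×10^-2 T.
u = B²/(2μ₀) = (6.304×10^-2)²/(2×4π×10⁻⁷) = 1.581×10^3 J/m³.

u ≈ 1580 J/m³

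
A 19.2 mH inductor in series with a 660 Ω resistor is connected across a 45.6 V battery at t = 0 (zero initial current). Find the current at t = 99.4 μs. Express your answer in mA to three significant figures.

τ = L/R = 1.920×10^-2/660 = 2.909×10^-5 s; final current I_∞ = ε/R = 45.6/660 = 6.909×10^-2 A.
I(t) = I_∞(1 − e^(−t/τ)) with t/τ = 3.417.
I = (6.909×10^-2)(1 − e^(−3.417)) = 6.682×10^-2 A.

I ≈ 66.8 mA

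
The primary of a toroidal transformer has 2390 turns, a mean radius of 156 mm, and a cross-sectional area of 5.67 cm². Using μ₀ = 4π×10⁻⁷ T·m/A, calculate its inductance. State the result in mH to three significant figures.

L ≈ 4.15 mH

For a thin toroid, L = μ₀N²A/(2πR).
L = (4π×10⁻⁷)(2390)²(5.670×10^-4) / (2π×0.156 m) = 4.152×10^-3 H.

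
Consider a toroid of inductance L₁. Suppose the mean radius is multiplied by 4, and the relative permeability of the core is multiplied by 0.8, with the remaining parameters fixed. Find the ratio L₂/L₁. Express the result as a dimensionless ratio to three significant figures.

L₂/L₁ = 0.200

For a toroid, L ∝ μᵣN²A/R.
L₂/L₁ = (4)^-1 × (0.8) = 0.200.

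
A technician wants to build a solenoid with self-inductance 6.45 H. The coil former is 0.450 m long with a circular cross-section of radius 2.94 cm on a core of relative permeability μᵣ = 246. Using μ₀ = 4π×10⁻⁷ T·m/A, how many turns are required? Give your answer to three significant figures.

A = πr² = π(2.940×10^-2 m)² = 2.715×10^-3 m².
From L = μ₀μᵣN²A/ℓ, N = √(Lℓ / (μ₀μᵣA)).
N = √[(6.45)(0.45) / ((4π×10⁻⁷)(246)×2.715×10^-3)] = √(3.458×10^6) ≈ 1859.5.

N ≈ 1860 turns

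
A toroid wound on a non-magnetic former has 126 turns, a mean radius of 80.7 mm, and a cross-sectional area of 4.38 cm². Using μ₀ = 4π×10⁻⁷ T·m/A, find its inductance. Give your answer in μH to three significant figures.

For a thin toroid, L = μ₀N²A/(2πR).
L = (4π×10⁻⁷)(126)²(4.380×10^-4) / (2π×8.070×10^-2 m) = 1.723×10^-5 H.

L ≈ 17.2 μH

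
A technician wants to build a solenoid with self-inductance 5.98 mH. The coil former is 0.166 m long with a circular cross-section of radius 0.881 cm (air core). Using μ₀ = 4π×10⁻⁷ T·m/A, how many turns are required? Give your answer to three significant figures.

A = πr² = π(8.810×10^-3 m)² = 2.438×10^-4 m².
From L = μ₀N²A/ℓ, N = √(Lℓ / (μ₀A)).
N = √[(5.980×10^-3)(0.166) / ((4π×10⁻⁷)×2.438×10^-4)] = √(3.240×10^6) ≈ 1799.9.

N ≈ 1800 turns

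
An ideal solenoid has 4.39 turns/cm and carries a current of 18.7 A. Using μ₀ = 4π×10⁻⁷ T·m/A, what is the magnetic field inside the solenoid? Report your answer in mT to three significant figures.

B ≈ 10.3 mT

Inside a long solenoid, B = μ₀nI.
B = (4π×10⁻⁷)(439 m⁻¹)(18.7 A) = 1.032×10^-2 T.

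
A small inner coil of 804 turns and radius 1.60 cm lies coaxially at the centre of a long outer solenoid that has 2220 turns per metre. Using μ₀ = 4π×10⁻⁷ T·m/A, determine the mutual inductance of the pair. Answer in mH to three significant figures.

The outer solenoid produces a uniform field B₁ = μ₀n₁I₁ across the inner coil,
so the flux linkage is N₂Φ = N₂B₁A₂ = μ₀n₁N₂A₂·I₁, giving M = μ₀n₁N₂A₂.
A₂ = πr² = π(1.600×10^-2 m)² = 8.042×10^-4 m².
M = (4π×10⁻⁷)(2220)(804)(8.042×10^-4) = 1.804×10^-3 H.

M ≈ 1.80 mH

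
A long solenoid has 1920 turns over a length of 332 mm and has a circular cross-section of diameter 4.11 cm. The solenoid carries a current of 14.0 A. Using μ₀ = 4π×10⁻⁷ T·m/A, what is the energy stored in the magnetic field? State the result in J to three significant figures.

A = π(d/2)² = π(2.055×10^-2 m)² = 1.327×10^-3 m².
L = μ₀N²A/ℓ = (4π×10⁻⁷)(1920)²(1.327×10^-3)/(0.332) = 1.851×10^-2 H.
U = ½LI² = ½(1.851×10^-2)(14.0)² = 1.814 J.

U ≈ 1.81 J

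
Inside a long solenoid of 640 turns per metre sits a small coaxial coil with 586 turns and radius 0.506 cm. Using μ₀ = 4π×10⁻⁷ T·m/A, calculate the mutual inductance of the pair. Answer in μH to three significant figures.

M ≈ 37.9 μH

The outer solenoid produces a uniform field B₁ = μ₀n₁I₁ across the inner coil,
so the flux linkage is N₂Φ = N₂B₁A₂ = μ₀n₁N₂A₂·I₁, giving M = μ₀n₁N₂A₂.
A₂ = πr² = π(5.060×10^-3 m)² = 8.044×10^-5 m².
M = (4π×10⁻⁷)(640)(586)(8.044×10^-5) = 3.791×10^-5 H.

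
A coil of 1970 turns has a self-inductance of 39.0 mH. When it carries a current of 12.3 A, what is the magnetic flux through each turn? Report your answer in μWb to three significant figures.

From L = NΦ_B/I, the flux per turn is Φ_B = LI/N.
Φ_B = (3.900×10^-2 H)(12.3 A)/1970 = 2.435×10^-4 Wb.

Φ_B ≈ 244 μWb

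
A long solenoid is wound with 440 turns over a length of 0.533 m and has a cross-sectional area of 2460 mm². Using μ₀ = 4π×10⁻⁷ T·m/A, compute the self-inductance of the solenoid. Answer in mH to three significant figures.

A = 2460 mm² = 2.460×10^-3 m².
For a long solenoid, L = μ₀N²A/ℓ.
L = (4π×10⁻⁷)(440)²(2.460×10^-3)/(0.533 m) = 1.123×10^-3 H.

L ≈ 1.12 mH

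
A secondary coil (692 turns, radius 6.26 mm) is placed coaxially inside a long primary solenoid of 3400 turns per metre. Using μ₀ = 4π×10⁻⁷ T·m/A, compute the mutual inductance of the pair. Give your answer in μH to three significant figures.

M ≈ 364 μH

The outer solenoid produces a uniform field B₁ = μ₀n₁I₁ across the inner coil,
so the flux linkage is N₂Φ = N₂B₁A₂ = μ₀n₁N₂A₂·I₁, giving M = μ₀n₁N₂A₂.
A₂ = πr² = π(6.260×10^-3 m)² = 1.231×10^-4 m².
M = (4π×10⁻⁷)(3400)(692)(1.231×10^-4) = 3.640×10^-4 H.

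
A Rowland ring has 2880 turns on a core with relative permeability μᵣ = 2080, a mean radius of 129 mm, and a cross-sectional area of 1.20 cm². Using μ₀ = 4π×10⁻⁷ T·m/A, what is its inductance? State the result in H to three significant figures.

For a thin toroid, L = μ₀μᵣN²A/(2πR).
L = (4π×10⁻⁷)(2080)(2880)²(1.200×10^-4) / (2π×0.129 m) = 3.21 H.

L ≈ 3.21 H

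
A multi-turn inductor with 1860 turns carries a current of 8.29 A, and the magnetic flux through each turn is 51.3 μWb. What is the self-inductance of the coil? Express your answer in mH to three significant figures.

Self-inductance is defined by L = NΦ_B/I (flux linkage over current).
L = (1860)(5.130×10^-5 Wb)/(8.29 A) = 1.151×10^-2 H.

L ≈ 11.5 mH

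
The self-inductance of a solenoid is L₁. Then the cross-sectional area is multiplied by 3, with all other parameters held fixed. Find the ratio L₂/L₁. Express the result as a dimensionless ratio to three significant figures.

L₂/L₁ = 3.00

For a solenoid, L ∝ μᵣN²A/ℓ.
L₂/L₁ = (3) = 3.00.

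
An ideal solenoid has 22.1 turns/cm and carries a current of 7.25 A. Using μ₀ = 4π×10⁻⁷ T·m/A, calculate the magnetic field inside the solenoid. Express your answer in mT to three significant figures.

B ≈ 20.1 mT

Inside a long solenoid, B = μ₀nI.
B = (4π×10⁻⁷)(2.210×10^3 m⁻¹)(7.25 A) = 2.013×10^-2 T.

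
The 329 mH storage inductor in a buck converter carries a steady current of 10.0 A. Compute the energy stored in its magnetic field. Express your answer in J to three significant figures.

Stored magnetic energy: U = ½LI².
U = ½(0.329 H)(10.0 A)² = 16.45 J.

U ≈ 16.5 J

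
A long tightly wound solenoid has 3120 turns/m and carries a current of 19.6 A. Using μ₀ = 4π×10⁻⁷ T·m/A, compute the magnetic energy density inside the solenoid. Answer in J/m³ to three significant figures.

B = μ₀nI = (4π×10⁻⁷)(3.120×10^3)(19.6) = 7.6846×10^-2 T.
u = B²/(2μ₀) = (7.6846×10^-2)²/(2×4π×10⁻⁷) = 2.350×10^3 J/m³.

u ≈ 2350 J/m³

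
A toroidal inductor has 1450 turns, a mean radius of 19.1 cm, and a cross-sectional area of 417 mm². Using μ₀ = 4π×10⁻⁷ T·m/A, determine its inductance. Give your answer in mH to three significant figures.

For a thin toroid, L = μ₀N²A/(2πR).
L = (4π×10⁻⁷)(1450)²(4.170×10^-4) / (2π×0.191 m) = 9.181×10^-4 H.

L ≈ 0.918 mH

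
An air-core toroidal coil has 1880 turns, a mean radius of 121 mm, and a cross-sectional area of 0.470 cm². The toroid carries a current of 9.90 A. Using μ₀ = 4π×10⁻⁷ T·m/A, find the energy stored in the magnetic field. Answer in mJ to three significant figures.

L = μ₀N²A/(2πR) = (4π×10⁻⁷)(1880)²(4.700×10^-5)/(2π×0.121) = 2.746×10^-4 H.
U = ½LI² = ½(2.746×10^-4)(9.90)² = 1.346×10^-2 J.

U ≈ 13.5 mJ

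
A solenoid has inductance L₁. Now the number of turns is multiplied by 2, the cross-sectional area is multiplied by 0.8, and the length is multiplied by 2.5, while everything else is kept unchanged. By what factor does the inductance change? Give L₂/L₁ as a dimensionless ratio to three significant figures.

L₂/L₁ = 1.28

For a solenoid, L ∝ μᵣN²A/ℓ.
L₂/L₁ = (2)^2 × (0.8) × (2.5)^-1 = 1.28.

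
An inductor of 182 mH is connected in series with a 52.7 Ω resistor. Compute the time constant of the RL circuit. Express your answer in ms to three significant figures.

τ ≈ 3.45 ms

τ = L/R = (0.182 H)/(52.7 Ω) = 3.454×10^-3 s.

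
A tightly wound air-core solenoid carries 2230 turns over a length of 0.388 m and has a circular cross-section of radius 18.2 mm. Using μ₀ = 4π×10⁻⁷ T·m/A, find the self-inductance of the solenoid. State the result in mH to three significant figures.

A = πr² = π(1.820×10^-2 m)² = 1.041×10^-3 m².
For a long solenoid, L = μ₀N²A/ℓ.
L = (4π×10⁻⁷)(2230)²(1.041×10^-3)/(0.388 m) = 1.676×10^-2 H.

L ≈ 16.8 mH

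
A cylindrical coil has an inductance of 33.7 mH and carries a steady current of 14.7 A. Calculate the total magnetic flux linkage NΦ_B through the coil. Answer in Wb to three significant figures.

NΦ_B ≈ 0.495 Wb

From L = NΦ_B/I, the flux linkage is NΦ_B = LI.
NΦ_B = (3.370×10^-2 H)(14.7 A) = 0.4954 Wb.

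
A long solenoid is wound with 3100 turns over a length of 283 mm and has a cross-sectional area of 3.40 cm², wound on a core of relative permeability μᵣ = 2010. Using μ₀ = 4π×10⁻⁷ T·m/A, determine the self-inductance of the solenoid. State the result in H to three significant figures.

A = 3.40 cm² = 3.400×10^-4 m².
For a long solenoid, L = μ₀μᵣN²A/ℓ.
L = (4π×10⁻⁷)(2010)(3100)²(3.400×10^-4)/(0.283 m) = 29.16 H.

L ≈ 29.2 H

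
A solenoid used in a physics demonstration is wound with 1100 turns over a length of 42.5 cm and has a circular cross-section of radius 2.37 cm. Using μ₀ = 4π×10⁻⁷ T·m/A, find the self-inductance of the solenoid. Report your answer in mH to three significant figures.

L ≈ 6.31 mH

A = πr² = π(2.370×10^-2 m)² = 1.7646×10^-3 m².
For a long solenoid, L = μ₀N²A/ℓ.
L = (4π×10⁻⁷)(1100)²(1.7646×10^-3)/(0.425 m) = 6.313×10^-3 H.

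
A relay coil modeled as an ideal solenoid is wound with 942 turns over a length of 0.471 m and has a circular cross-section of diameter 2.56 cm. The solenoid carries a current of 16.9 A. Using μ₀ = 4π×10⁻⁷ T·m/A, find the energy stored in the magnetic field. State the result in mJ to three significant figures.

U ≈ 174 mJ

A = π(d/2)² = π(1.280×10^-2 m)² = 5.147×10^-4 m².
L = μ₀N²A/ℓ = (4π×10⁻⁷)(942)²(5.147×10^-4)/(0.471) = 1.219×10^-3 H.
U = ½LI² = ½(1.219×10^-3)(16.9)² = 0.174 J.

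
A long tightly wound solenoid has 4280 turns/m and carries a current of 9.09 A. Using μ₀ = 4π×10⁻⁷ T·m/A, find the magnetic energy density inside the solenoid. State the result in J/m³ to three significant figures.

B = μ₀nI = (4π×10⁻⁷)(4.280×10^3)(9.09) = 4.889×10^-2 T.
u = B²/(2μ₀) = (4.889×10^-2)²/(2×4π×10⁻⁷) = 951 J/m³.

u ≈ 951 J/m³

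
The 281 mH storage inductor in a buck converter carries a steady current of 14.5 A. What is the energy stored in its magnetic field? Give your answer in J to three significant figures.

Stored magnetic energy: U = ½LI².
U = ½(0.281 H)(14.5 A)² = 29.54 J.

U ≈ 29.5 J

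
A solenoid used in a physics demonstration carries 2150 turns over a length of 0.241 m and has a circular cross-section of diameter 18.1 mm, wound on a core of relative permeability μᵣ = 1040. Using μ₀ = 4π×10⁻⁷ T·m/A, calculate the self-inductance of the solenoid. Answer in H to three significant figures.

L ≈ 6.45 H

A = π(d/2)² = π(9.050×10^-3 m)² = 2.573×10^-4 m².
For a long solenoid, L = μ₀μᵣN²A/ℓ.
L = (4π×10⁻⁷)(1040)(2150)²(2.573×10^-4)/(0.241 m) = 6.45 H.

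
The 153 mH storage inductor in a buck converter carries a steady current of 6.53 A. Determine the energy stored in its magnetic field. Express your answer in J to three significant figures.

U ≈ 3.26 J

Stored magnetic energy: U = ½LI².
U = ½(0.153 H)(6.53 A)² = 3.262 J.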